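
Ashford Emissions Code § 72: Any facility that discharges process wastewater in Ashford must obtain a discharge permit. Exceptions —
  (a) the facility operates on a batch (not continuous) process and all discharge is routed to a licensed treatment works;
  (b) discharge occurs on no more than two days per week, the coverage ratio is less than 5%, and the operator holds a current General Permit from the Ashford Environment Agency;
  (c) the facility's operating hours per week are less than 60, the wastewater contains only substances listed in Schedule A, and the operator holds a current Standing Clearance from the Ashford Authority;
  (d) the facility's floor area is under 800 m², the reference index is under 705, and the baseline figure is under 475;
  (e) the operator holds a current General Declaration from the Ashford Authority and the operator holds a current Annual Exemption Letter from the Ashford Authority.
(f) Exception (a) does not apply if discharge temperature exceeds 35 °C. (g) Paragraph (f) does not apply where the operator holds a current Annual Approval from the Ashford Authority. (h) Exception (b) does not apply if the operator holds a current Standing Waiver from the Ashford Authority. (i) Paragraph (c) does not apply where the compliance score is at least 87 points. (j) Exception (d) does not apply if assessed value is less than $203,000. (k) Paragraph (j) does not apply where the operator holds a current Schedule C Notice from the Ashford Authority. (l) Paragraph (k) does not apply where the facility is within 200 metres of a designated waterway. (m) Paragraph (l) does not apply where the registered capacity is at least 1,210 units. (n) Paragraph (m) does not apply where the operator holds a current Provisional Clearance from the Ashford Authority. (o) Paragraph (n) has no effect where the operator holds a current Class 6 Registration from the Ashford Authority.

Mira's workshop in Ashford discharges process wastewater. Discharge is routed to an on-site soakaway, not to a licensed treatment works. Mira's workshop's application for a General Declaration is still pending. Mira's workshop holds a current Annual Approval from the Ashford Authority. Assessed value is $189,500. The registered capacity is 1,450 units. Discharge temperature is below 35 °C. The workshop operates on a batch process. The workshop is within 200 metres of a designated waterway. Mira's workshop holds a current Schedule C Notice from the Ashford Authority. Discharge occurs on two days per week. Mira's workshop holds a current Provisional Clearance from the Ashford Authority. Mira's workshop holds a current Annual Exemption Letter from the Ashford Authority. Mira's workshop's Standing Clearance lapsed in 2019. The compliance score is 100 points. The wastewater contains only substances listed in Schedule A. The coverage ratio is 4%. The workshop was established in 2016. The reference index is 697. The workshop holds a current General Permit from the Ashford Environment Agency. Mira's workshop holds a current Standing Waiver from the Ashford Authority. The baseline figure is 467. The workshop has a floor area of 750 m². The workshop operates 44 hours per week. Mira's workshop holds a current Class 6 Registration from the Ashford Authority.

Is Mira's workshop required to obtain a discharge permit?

Exception (a) fails — discharge is not routed to a licensed treatment works.
All of (b)'s requirements are met (discharge occurs on no more than two days per week; the coverage ratio is 4%, less than the 5% limit; a current General Permit is held). But applying paragraph (h): (h) applies — a current Standing Waiver is held. So (b) is unavailable.
Exception (c) fails — there is no Standing Clearance in force.
Exception (d)'s conditions are all satisfied: the facility's floor area is 750 m², under the 800 m² limit; the reference index is 697, under the 705 limit; the baseline figure is 467, under the 475 limit. Applying paragraphs (j)–(o): (j) would limit (d) — assessed value is $189,500, less than the $203,000 limit — but (k) sets (j) aside: (k) operates against (j): a current Schedule C Notice is held. (l) operates (the workshop is within 200 m of a designated waterway), but is displaced by (m): (m) operates against (l): the registered capacity is 1,450 units, meeting the 1,210 units threshold. (n) would limit (m) — a current Provisional Clearance is held — but (o) sets (n) aside: (o) is triggered — a current Class 6 Registration is held. So (d) applies.
Exception (e) fails — there is no General Declaration in force.

No — exception (d) applies; Mira's workshop is not required to obtain a discharge permit.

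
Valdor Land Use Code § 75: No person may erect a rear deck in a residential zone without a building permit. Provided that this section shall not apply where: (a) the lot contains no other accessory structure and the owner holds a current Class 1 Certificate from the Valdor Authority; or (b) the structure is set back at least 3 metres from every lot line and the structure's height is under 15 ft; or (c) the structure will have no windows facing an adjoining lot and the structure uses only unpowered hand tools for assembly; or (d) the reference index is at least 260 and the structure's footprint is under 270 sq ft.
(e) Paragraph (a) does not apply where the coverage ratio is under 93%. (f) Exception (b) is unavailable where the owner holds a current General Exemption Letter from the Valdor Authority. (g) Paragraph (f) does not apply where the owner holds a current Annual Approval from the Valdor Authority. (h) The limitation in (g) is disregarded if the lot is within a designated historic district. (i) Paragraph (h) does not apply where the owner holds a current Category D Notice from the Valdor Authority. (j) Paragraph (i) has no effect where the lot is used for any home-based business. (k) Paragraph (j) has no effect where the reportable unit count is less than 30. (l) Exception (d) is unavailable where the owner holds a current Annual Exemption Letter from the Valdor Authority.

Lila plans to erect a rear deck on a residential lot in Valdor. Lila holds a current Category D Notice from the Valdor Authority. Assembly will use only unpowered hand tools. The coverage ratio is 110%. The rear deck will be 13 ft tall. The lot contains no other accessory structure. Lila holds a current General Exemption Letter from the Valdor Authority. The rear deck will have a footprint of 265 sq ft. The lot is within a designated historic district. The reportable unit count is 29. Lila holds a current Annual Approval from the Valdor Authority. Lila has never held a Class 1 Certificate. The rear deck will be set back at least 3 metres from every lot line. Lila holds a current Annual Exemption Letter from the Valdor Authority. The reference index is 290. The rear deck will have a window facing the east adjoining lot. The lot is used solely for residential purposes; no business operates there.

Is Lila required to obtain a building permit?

Exception (a) requires that the owner holds a current Class 1 Certificate from the Valdor Authority; but the Class 1 Certificate is not current, so (a) is unavailable.
Exception (b): the setback is at least 3 m on every side; the structure's height is 13 ft, under the 15 ft limit — every condition holds. As to paragraphs (f)–(k): (f) would limit (b) — a current General Exemption Letter is held — but (g) sets (f) aside: (g) operates against (f): a current Annual Approval is held. (h) is triggered (the lot is in a historic district), but is overridden by (i): (i) applies — a current Category D Notice is held. (j) is not engaged (the lot is solely residential), so (i) stands. (b) remains available.
Exception (c) requires that the structure will have no windows facing an adjoining lot; but a window faces an adjoining lot, so (c) is unavailable.
All of (d)'s requirements are met (the reference index is 290, meeting the 260 threshold; the structure's footprint is 265 sq ft, under the 270 sq ft limit). However, paragraph (l) must be considered: (l) is triggered — a current Annual Exemption Letter is held. Exception (d) does not apply.

No — exception (b) applies; Lila does not need a building permit.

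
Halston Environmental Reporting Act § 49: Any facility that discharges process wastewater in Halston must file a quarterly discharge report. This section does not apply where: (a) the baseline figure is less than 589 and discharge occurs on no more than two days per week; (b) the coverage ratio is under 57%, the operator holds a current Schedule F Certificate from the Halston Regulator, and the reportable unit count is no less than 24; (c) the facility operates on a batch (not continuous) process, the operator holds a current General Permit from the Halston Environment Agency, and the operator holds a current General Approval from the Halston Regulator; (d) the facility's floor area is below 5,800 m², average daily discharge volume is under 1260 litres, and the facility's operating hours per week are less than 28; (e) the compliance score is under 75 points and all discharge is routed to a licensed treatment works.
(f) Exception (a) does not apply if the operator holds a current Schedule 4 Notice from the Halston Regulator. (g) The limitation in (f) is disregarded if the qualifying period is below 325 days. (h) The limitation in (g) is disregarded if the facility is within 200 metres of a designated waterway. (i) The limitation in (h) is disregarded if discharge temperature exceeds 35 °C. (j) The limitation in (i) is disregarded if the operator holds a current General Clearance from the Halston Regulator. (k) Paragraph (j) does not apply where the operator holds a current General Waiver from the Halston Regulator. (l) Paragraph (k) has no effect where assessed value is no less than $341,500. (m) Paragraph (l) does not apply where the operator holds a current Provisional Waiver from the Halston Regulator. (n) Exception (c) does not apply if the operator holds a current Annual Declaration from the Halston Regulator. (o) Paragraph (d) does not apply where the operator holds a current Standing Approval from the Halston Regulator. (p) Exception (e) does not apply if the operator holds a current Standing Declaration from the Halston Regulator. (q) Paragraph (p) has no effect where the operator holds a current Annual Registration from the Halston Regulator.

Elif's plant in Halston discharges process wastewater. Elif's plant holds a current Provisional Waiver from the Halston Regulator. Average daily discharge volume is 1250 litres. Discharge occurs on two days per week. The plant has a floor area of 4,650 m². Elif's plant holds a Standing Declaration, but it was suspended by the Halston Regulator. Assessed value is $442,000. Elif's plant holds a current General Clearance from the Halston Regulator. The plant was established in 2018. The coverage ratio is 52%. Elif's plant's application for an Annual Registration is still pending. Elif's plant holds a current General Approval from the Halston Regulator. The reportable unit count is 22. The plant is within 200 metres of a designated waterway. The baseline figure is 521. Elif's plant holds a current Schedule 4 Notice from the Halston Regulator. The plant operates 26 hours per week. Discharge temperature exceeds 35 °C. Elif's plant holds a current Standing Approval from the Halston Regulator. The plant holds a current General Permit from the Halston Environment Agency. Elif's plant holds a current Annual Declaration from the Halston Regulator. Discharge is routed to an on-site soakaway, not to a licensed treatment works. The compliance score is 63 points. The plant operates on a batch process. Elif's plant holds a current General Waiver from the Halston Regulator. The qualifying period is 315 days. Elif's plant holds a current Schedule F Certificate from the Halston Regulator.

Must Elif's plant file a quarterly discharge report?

No — exception (a) applies; Elif's plant is not required to file a quarterly discharge report.

Exception (a) is satisfied on its face — the baseline figure is 521, less than the 589 limit; discharge occurs on no more than two days per week. Considering the limiting provisions: (f) is engaged (a current Schedule 4 Notice is held), but is overridden by (g): (g) operates against (f): the qualifying period is 315 days, below the 325 days limit. (h) would limit (g) — the plant is within 200 m of a designated waterway — but (i) sets (h) aside: (i) operates against (h): discharge temperature exceeds 35 °C. (j) is engaged (a current General Clearance is held), but is set aside by (k): (k) is triggered — a current General Waiver is held. (l) applies (assessed value is $442,000, meeting the $341,500 threshold), but is set aside by (m): (m) operates — a current Provisional Waiver is held. (a) remains available.
Exception (b) requires that the reportable unit count is no less than 24; but the reportable unit count is 22, short of 24, so (b) is unavailable.
All of (c)'s requirements are met (the facility operates on a batch process; a current General Permit is held; a current General Approval is held). Turning to paragraph (n): (n) operates against (c): a current Annual Declaration is held. (c) is therefore removed.
Exception (d) is satisfied on its face — the facility's floor area is 4,650 m², below the 5,800 m² limit; average daily discharge volume is 1250 litres, under the 1260 litres limit; the facility's operating hours per week are 26, less than the 28 limit. But: (o) is engaged — a current Standing Approval is held. So (d) is unavailable.
Exception (e) does not apply: discharge is not routed to a licensed treatment works.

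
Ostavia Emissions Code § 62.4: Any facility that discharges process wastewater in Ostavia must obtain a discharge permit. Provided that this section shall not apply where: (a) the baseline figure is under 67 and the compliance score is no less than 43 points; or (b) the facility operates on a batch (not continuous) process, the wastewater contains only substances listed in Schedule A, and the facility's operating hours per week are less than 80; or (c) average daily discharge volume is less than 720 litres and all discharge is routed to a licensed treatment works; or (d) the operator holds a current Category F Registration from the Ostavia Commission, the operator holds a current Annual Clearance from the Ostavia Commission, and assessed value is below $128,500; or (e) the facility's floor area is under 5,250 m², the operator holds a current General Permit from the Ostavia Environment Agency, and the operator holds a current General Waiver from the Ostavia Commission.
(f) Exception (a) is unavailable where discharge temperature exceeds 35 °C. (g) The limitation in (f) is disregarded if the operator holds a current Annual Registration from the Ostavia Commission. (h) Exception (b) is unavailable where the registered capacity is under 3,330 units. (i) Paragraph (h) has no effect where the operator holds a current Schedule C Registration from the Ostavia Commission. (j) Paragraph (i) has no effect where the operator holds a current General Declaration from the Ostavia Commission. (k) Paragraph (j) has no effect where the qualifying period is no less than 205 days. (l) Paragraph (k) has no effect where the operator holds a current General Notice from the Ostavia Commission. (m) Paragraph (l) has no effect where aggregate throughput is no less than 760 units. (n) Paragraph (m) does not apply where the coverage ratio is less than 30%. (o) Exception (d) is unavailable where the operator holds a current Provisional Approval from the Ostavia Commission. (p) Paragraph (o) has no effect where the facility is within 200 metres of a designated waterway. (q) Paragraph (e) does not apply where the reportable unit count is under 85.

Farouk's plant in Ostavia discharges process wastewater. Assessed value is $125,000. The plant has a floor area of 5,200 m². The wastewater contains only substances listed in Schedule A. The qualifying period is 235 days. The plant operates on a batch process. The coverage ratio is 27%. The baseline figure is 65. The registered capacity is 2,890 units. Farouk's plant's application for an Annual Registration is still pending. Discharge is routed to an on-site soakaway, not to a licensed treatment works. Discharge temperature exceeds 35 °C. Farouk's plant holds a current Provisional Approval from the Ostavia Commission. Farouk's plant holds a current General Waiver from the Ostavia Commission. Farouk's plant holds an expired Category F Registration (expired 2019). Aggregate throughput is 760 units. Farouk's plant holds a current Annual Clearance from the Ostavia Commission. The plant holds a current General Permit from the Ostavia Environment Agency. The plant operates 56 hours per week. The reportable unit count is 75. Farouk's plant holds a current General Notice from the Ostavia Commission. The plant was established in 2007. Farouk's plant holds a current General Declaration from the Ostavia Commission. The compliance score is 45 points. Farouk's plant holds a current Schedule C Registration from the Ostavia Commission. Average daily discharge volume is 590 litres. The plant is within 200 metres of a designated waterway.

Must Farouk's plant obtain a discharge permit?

Yes — Farouk's plant must obtain a discharge permit.

All of (a)'s requirements are met (the baseline figure is 65, under the 67 limit; the compliance score is 45 points, meeting the 43 points threshold). Turning to paragraphs (f)–(g): (f) applies — discharge temperature exceeds 35 °C. (g) is not engaged (no current Annual Registration is held), so (f) stands. So (a) is unavailable.
Exception (b): the facility operates on a batch process; the wastewater is Schedule-A-only; the facility's operating hours per week are 56, less than the 80 limit — every condition holds. Turning to paragraphs (h)–(n): (h) is triggered — the registered capacity is 2,890 units, under the 3,330 units limit. (i) applies (a current Schedule C Registration is held), but yields to (j): (j) operates against (i): a current General Declaration is held. (k) would limit (j) — the qualifying period is 235 days, meeting the 205 days threshold — but (l) sets (k) aside: (l) operates against (k): a current General Notice is held. (m) would limit (l) — aggregate throughput is 760 units, meeting the 760 units threshold — but (n) sets (m) aside: (n) applies — the coverage ratio is 27%, less than the 30% limit. Exception (b) does not apply.
Exception (c) fails — discharge is not routed to a licensed treatment works.
Exception (d) fails — no current Category F Registration is held.
Exception (e)'s conditions are all satisfied: the facility's floor area is 5,200 m², under the 5,250 m² limit; a current General Permit is held; a current General Waiver is held. Turning to paragraph (q): (q) operates against (e): the reportable unit count is 75, under the 85 limit. Exception (e) does not apply.
No exception displaces § 62.4.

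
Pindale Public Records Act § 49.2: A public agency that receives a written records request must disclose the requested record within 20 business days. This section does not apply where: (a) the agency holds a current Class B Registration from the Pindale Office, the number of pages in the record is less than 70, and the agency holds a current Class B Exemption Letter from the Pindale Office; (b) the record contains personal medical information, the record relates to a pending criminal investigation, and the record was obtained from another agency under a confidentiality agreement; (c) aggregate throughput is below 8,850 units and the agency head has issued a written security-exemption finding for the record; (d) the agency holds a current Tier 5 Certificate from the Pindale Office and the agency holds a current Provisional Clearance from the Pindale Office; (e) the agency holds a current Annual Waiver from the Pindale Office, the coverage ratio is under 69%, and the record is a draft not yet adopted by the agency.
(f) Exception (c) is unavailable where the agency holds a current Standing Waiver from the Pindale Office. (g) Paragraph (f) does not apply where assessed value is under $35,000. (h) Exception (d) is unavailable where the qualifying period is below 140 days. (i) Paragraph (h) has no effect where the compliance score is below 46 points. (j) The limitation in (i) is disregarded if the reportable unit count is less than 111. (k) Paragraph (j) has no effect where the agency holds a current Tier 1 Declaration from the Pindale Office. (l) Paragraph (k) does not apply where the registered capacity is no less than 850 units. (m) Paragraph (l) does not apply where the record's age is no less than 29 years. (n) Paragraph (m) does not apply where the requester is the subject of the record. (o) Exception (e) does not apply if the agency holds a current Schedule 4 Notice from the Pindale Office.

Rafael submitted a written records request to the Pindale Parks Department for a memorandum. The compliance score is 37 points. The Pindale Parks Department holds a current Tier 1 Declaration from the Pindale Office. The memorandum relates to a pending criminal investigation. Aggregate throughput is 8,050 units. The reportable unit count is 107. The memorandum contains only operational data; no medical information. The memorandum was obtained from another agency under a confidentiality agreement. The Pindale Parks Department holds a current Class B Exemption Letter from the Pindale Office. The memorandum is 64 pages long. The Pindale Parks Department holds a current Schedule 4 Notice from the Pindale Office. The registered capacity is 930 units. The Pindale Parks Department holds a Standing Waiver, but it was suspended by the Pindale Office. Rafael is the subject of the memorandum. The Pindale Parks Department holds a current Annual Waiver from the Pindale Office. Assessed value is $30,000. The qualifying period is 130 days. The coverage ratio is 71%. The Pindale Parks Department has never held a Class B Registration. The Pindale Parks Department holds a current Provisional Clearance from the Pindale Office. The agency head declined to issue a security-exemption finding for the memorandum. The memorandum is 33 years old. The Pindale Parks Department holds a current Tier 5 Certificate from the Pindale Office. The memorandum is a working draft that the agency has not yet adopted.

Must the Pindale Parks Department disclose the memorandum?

Yes — the Pindale Parks Department must disclose the memorandum.

Exception (a) does not apply: the Class B Registration is not current.
Exception (b) fails — the memorandum contains only operational data.
Exception (c) fails — the agency head declined to issue a security-exemption finding.
Exception (d): a current Tier 5 Certificate is held; a current Provisional Clearance is held — every condition holds. However, paragraphs (h)–(n) must be considered: (h) operates against (d): the qualifying period is 130 days, below the 140 days limit. (i) would limit (h) — the compliance score is 37 points, below the 46 points limit — but (j) sets (i) aside: (j) is triggered — the reportable unit count is 107, less than the 111 limit. (k) would limit (j) — a current Tier 1 Declaration is held — but (l) sets (k) aside: (l) operates — the registered capacity is 930 units, meeting the 850 units threshold. (m) would limit (l) — the record's age is 33 years, meeting the 29 years threshold — but (n) sets (m) aside: (n) is triggered — Rafael is the subject of the memorandum. So (d) is unavailable.
Exception (e) fails — the coverage ratio is 71%, not under 69%.
Every exception is unavailable, so the rule governs.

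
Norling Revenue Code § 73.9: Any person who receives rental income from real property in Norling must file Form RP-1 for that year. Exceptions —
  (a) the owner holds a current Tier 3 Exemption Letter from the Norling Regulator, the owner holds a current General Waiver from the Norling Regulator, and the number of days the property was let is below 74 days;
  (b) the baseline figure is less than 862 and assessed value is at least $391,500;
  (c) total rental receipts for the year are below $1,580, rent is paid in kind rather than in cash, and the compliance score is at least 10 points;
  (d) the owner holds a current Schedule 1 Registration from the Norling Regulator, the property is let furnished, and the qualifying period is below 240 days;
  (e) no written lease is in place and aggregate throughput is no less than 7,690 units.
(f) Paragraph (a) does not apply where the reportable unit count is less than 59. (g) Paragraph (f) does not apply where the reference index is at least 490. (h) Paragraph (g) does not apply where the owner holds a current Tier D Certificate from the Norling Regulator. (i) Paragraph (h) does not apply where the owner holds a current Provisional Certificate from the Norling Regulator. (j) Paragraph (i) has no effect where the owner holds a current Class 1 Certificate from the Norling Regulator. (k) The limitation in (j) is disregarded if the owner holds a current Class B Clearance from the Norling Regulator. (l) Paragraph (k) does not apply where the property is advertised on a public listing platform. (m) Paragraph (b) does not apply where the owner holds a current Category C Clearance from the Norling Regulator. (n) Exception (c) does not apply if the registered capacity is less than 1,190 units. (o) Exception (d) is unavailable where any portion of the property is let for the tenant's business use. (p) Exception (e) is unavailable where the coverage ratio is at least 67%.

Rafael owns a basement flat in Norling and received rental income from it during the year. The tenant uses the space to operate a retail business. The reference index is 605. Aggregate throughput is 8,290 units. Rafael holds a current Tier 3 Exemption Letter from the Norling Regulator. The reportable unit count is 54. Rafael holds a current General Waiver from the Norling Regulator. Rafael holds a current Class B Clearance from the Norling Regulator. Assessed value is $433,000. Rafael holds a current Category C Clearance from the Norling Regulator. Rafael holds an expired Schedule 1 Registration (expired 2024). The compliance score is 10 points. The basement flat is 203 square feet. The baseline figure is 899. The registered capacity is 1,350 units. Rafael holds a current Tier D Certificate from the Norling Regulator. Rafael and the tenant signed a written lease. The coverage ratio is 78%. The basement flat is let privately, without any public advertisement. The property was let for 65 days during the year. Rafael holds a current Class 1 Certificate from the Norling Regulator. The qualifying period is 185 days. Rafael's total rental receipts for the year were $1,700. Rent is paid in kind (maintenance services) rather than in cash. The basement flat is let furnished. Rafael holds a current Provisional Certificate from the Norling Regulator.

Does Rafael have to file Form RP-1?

No — exception (a) applies; Rafael is not required to file Form RP-1.

Exception (a): a current Tier 3 Exemption Letter is held; a current General Waiver is held; the number of days the property was let is 65 days, below the 74 days limit — every condition holds. Considering the limiting provisions: (f) would limit (a) — the reportable unit count is 54, less than the 59 limit — but (g) sets (f) aside: (g) operates against (f): the reference index is 605, meeting the 490 threshold. (h) would limit (g) — a current Tier D Certificate is held — but (i) sets (h) aside: (i) operates against (h): a current Provisional Certificate is held. (j) applies (a current Class 1 Certificate is held), but yields to (k): (k) operates against (j): a current Class B Clearance is held. (l) is inapplicable (the property is let privately without advertisement), so (k) stands. So (a) applies.
Exception (b) requires that the baseline figure is less than 862; but the baseline figure is 899, not less than 862, so (b) is unavailable.
Exception (c) requires that total rental receipts for the year are below $1,580; but total rental receipts for the year are $1,700, not below $1,580, so (c) is unavailable.
Exception (d) requires that the owner holds a current Schedule 1 Registration from the Norling Regulator; but the Schedule 1 Registration is not current, so (d) is unavailable.
Exception (e) requires that no written lease is in place; but a written lease is in place, so (e) is unavailable.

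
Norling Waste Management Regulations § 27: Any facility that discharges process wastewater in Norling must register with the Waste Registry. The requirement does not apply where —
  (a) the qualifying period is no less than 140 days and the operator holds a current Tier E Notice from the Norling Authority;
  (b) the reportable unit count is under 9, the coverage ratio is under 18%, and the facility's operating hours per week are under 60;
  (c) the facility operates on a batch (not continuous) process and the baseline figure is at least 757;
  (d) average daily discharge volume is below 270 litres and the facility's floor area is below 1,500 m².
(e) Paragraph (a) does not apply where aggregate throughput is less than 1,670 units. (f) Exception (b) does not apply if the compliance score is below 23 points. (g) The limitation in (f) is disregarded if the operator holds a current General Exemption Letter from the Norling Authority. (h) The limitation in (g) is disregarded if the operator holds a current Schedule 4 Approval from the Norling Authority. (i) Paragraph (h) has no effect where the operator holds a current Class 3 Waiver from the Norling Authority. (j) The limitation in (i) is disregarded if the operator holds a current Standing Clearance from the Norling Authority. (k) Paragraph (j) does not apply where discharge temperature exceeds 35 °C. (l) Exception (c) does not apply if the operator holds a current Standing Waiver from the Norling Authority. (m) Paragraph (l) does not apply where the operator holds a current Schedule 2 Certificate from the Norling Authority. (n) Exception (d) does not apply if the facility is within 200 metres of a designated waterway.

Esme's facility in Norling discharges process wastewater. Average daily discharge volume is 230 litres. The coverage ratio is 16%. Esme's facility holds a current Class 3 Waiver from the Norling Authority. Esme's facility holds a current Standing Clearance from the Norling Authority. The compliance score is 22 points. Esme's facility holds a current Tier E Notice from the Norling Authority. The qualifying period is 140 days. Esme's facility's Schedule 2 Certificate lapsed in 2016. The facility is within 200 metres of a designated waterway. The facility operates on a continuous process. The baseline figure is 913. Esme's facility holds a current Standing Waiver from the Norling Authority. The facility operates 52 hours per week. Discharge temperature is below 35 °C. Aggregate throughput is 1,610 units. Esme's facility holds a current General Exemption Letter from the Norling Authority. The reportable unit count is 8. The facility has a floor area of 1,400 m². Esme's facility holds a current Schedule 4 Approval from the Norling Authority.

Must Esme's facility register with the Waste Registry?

Yes — Esme's facility must register with the Waste Registry.

Exception (a)'s conditions are all satisfied: the qualifying period is 140 days, meeting the 140 days threshold; a current Tier E Notice is held. However, paragraph (e) must be considered: (e) applies — aggregate throughput is 1,610 units, less than the 1,670 units limit. (a) is therefore removed.
Exception (b) is satisfied on its face — the reportable unit count is 8, under the 9 limit; the coverage ratio is 16%, under the 18% limit; the facility's operating hours per week are 52, under the 60 limit. Turning to paragraphs (f)–(k): (f) is engaged — the compliance score is 22 points, below the 23 points limit. (g) would limit (f) — a current General Exemption Letter is held — but (h) sets (g) aside: (h) operates against (g): a current Schedule 4 Approval is held. (i) operates (a current Class 3 Waiver is held), but is overridden by (j): (j) operates against (i): a current Standing Clearance is held. (k), which would lift (j), is not triggered — discharge temperature is below 35 °C. So (b) is unavailable.
Exception (c) does not apply: the facility operates on a continuous process.
Exception (d)'s conditions are all satisfied: average daily discharge volume is 230 litres, below the 270 litres limit; the facility's floor area is 1,400 m², below the 1,500 m² limit. But: (n) applies — the facility is within 200 m of a designated waterway. Exception (d) does not apply.
No exception applies. The general rule governs.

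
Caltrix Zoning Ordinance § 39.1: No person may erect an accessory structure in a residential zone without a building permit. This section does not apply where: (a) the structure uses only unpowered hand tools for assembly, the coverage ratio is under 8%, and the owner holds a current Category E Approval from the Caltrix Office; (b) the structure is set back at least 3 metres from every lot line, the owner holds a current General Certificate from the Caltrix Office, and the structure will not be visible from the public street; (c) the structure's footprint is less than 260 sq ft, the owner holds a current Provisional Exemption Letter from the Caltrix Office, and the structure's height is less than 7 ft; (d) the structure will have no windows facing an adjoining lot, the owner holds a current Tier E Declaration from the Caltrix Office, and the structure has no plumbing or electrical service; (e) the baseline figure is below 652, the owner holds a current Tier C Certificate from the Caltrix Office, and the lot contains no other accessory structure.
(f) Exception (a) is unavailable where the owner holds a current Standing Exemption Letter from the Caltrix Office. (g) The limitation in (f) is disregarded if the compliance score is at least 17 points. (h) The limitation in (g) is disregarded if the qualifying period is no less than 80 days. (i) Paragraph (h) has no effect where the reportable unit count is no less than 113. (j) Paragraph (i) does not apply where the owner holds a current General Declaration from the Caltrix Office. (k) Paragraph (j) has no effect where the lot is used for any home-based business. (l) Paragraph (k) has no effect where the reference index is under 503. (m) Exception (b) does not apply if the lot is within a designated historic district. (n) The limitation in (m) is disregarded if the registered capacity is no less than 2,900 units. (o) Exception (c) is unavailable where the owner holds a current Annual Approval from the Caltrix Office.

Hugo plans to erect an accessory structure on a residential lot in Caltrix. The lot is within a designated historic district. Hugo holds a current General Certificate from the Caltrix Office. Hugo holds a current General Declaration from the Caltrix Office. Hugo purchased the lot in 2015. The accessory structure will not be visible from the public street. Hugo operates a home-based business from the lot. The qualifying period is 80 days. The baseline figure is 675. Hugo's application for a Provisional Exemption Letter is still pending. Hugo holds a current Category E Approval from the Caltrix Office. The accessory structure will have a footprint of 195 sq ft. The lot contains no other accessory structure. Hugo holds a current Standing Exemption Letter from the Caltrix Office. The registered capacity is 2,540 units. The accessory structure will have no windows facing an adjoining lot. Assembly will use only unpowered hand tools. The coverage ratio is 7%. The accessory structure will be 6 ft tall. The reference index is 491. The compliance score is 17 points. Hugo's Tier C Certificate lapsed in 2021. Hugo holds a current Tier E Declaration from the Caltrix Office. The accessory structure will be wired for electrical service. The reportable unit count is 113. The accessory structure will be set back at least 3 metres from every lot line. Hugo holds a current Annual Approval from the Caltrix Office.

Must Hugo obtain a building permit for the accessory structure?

Yes — Hugo must obtain a building permit.

All of (a)'s requirements are met (assembly uses only hand tools; the coverage ratio is 7%, under the 8% limit; a current Category E Approval is held). However, paragraphs (f)–(l) must be considered: (f) applies — a current Standing Exemption Letter is held. (g) applies (the compliance score is 17 points, meeting the 17 points threshold), but is displaced by (h): (h) operates against (g): the qualifying period is 80 days, meeting the 80 days threshold. (i) would limit (h) — the reportable unit count is 113, meeting the 113 threshold — but (j) sets (i) aside: (j) is triggered — a current General Declaration is held. (k) is triggered (a home-based business operates on the lot), but yields to (l): (l) operates against (k): the reference index is 491, under the 503 limit. (a) is therefore removed.
Exception (b)'s conditions are all satisfied: the setback is at least 3 m on every side; a current General Certificate is held; the structure will not be visible from the street. However, paragraphs (m)–(n) must be considered: (m) operates against (b): the lot is in a historic district. (n) is not triggered (the registered capacity is 2,540 units, short of 2,900 units), so (m) stands. So (b) is unavailable.
Exception (c) fails — there is no Provisional Exemption Letter in force.
Exception (d) fails — electrical service is planned.
Exception (e) requires that the baseline figure is below 652; but the baseline figure is 675, not below 652, so (e) is unavailable.
No exception is made out. Hugo falls within the general rule.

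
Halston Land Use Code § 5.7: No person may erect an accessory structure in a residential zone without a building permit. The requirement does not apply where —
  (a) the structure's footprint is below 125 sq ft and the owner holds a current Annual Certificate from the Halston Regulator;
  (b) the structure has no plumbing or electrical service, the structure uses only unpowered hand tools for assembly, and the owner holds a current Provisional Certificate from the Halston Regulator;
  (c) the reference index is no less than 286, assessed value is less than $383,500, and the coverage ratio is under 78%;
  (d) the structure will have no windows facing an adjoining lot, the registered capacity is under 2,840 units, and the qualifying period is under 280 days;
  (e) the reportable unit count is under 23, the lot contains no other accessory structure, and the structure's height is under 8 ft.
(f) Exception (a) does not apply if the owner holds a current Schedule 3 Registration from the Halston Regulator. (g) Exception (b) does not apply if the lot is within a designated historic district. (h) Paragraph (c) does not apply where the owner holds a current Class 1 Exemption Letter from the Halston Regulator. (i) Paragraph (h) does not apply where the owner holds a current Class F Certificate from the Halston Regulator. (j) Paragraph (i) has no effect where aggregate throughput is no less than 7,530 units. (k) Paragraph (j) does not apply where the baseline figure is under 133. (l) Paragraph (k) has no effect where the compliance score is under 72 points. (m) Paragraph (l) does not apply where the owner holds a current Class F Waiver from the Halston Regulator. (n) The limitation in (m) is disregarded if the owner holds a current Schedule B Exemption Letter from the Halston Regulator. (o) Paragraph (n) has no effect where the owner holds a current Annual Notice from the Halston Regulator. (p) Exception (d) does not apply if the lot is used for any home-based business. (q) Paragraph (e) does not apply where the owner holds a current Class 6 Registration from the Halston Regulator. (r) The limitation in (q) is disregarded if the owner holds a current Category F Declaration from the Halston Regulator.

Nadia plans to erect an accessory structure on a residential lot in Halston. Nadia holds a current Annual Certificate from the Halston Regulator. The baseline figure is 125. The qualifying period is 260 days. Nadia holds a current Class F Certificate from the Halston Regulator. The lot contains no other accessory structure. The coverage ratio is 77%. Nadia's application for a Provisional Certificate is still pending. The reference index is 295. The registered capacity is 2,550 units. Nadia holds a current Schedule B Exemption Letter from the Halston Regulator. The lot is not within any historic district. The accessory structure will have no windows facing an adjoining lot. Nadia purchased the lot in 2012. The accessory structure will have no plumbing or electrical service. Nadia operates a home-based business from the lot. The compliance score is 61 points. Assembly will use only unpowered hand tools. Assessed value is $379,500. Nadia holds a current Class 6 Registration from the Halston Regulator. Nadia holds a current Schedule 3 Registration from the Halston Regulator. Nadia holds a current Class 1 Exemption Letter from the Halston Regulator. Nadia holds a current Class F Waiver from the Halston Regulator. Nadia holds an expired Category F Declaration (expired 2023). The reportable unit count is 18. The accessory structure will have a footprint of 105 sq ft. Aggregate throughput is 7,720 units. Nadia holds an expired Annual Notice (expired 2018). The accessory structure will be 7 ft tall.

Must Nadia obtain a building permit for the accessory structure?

Yes — Nadia must obtain a building permit.

All of (a)'s requirements are met (the structure's footprint is 105 sq ft, below the 125 sq ft limit; a current Annual Certificate is held). But: (f) is triggered — a current Schedule 3 Registration is held. So (a) is unavailable.
Exception (b) fails — the Provisional Certificate is not current.
All of (c)'s requirements are met (the reference index is 295, meeting the 286 threshold; assessed value is $379,500, less than the $383,500 limit; the coverage ratio is 77%, under the 78% limit). Turning to paragraphs (h)–(o): (h) is triggered — a current Class 1 Exemption Letter is held. (i) would limit (h) — a current Class F Certificate is held — but (j) sets (i) aside: (j) operates against (i): aggregate throughput is 7,720 units, meeting the 7,530 units threshold. (k) applies (the baseline figure is 125, under the 133 limit), but is displaced by (l): (l) operates — the compliance score is 61 points, under the 72 points limit. (m) would limit (l) — a current Class F Waiver is held — but (n) sets (m) aside: (n) operates against (m): a current Schedule B Exemption Letter is held. (o) is not engaged (the Annual Notice is not current), so (n) stands. Exception (c) does not apply.
Exception (d) is satisfied on its face — no windows face an adjoining lot; the registered capacity is 2,550 units, under the 2,840 units limit; the qualifying period is 260 days, under the 280 days limit. Turning to paragraph (p): (p) is engaged — a home-based business operates on the lot. Exception (d) does not apply.
All of (e)'s requirements are met (the reportable unit count is 18, under the 23 limit; the lot has no other accessory structure; the structure's height is 7 ft, under the 8 ft limit). However, paragraphs (q)–(r) must be considered: (q) operates against (e): a current Class 6 Registration is held. (r) does not operate here (the Category F Declaration is not current), so (q) stands. Exception (e) does not apply.
No exception applies. The general rule governs.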